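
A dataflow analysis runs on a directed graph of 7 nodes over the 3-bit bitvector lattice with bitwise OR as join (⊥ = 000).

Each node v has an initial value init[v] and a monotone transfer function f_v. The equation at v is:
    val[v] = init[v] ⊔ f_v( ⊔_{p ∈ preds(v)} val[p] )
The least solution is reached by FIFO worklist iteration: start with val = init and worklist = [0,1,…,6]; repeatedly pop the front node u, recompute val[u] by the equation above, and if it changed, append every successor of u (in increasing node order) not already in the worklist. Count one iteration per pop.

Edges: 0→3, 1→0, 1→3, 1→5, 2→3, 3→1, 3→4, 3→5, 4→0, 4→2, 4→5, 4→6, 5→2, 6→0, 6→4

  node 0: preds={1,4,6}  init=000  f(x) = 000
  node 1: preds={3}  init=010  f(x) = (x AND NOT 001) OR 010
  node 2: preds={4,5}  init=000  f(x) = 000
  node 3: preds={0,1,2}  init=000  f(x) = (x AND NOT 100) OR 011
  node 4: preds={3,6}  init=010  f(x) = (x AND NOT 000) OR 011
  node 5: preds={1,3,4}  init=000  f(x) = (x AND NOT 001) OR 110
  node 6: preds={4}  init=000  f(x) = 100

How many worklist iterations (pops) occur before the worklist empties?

Iteration log — 15 steps:
  step 1. node 0  ⊔preds=010  new=000  stable
  step 2. node 1  ⊔preds=000  new=010  stable
  step 3. node 2  ⊔preds=010  new=000  stable
  step 4. node 3  ⊔preds=010  new=011  old=000  +wl: 1
  step 5. node 4  ⊔preds=011  new=011  old=010  +wl: 0,2
  step 6. node 5  ⊔preds=011  new=110  old=000  +wl: 
  step 7. node 6  ⊔preds=011  new=100  old=000  +wl: 4
  step 8. node 1  ⊔preds=011  new=010  stable
  step 9. node 0  ⊔preds=111  new=000  stable
  step 10. node 2  ⊔preds=111  new=000  stable
  step 11. node 4  ⊔preds=111  new=111  old=011  +wl: 0,2,5,6
  step 12. node 0  ⊔preds=111  new=000  stable
  step 13. node 2  ⊔preds=111  new=000  stable
  step 14. node 5  ⊔preds=111  new=110  stable
  step 15. node 6  ⊔preds=111  new=100  stable

Least fixpoint reached:
  node 0: 000
  node 1: 010
  node 2: 000
  node 3: 011
  node 4: 111
  node 5: 110
  node 6: 100

15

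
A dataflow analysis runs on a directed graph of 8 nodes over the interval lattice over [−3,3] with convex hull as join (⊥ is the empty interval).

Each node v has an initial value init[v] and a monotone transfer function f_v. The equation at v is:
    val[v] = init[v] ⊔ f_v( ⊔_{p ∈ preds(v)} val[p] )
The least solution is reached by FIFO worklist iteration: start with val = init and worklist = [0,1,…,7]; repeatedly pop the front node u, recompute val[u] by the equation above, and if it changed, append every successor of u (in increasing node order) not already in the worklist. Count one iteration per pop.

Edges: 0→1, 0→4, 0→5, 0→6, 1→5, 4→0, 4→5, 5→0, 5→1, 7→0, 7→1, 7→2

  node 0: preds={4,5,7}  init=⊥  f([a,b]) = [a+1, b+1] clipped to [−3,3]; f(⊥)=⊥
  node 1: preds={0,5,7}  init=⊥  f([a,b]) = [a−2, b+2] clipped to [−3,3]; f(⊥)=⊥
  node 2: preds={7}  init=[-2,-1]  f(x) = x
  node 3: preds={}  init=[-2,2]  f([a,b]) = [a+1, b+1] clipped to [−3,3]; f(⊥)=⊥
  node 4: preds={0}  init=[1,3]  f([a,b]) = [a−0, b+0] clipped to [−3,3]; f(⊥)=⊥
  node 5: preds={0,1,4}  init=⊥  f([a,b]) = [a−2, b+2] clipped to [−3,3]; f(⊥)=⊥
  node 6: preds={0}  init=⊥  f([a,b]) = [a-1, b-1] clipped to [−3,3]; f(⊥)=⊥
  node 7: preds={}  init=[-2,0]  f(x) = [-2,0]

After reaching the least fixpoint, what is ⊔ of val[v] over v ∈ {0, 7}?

Worklist (14 pops):
  #1 pop 0: in=[-2,3] → [-1,3] (was ⊥); enqueue []
  #2 pop 1: in=[-2,3] → [-3,3] (was ⊥); enqueue []
  #3 pop 2: in=[-2,0] → [-2,0] (was [-2,-1]); enqueue []
  #4 pop 3: in=⊥ → [-2,2] (no change)
  #5 pop 4: in=[-1,3] → [-1,3] (was [1,3]); enqueue [0]
  #6 pop 5: in=[-3,3] → [-3,3] (was ⊥); enqueue [1]
  #7 pop 6: in=[-1,3] → [-2,2] (was ⊥); enqueue []
  #8 pop 7: in=⊥ → [-2,0] (no change)
  #9 pop 0: in=[-3,3] → [-2,3] (was [-1,3]); enqueue [4,5,6]
  #10 pop 1: in=[-3,3] → [-3,3] (no change)
  #11 pop 4: in=[-2,3] → [-2,3] (was [-1,3]); enqueue [0]
  #12 pop 5: in=[-3,3] → [-3,3] (no change)
  #13 pop 6: in=[-2,3] → [-3,2] (was [-2,2]); enqueue []
  #14 pop 0: in=[-3,3] → [-2,3] (no change)

Fixpoint:
  val[0] = [-2,3]
  val[1] = [-3,3]
  val[2] = [-2,0]
  val[3] = [-2,2]
  val[4] = [-2,3]
  val[5] = [-3,3]
  val[6] = [-3,2]
  val[7] = [-2,0]

[-2,3]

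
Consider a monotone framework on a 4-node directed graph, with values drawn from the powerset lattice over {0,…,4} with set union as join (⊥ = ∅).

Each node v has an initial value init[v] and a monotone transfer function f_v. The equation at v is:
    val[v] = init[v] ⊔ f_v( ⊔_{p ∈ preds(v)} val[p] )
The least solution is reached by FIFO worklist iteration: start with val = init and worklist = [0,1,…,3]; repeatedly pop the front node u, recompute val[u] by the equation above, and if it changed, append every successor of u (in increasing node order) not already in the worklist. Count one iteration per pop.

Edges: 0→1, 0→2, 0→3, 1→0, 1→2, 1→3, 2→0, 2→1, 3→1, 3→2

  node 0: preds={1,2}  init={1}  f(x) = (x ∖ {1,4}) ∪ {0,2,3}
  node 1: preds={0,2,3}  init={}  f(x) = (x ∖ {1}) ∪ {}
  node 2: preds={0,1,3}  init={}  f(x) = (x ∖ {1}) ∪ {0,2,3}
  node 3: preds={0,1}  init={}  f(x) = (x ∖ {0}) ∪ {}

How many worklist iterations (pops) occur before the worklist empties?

7

Worklist (7 pops):
  #1 pop 0: in={} → {0,1,2,3} (was {1}); enqueue []
  #2 pop 1: in={0,1,2,3} → {0,2,3} (was {}); enqueue [0]
  #3 pop 2: in={0,1,2,3} → {0,2,3} (was {}); enqueue [1]
  #4 pop 3: in={0,1,2,3} → {1,2,3} (was {}); enqueue [2]
  #5 pop 0: in={0,2,3} → {0,1,2,3} (no change)
  #6 pop 1: in={0,1,2,3} → {0,2,3} (no change)
  #7 pop 2: in={0,1,2,3} → {0,2,3} (no change)

Fixpoint:
  val[0] = {0,1,2,3}
  val[1] = {0,2,3}
  val[2] = {0,2,3}
  val[3] = {1,2,3}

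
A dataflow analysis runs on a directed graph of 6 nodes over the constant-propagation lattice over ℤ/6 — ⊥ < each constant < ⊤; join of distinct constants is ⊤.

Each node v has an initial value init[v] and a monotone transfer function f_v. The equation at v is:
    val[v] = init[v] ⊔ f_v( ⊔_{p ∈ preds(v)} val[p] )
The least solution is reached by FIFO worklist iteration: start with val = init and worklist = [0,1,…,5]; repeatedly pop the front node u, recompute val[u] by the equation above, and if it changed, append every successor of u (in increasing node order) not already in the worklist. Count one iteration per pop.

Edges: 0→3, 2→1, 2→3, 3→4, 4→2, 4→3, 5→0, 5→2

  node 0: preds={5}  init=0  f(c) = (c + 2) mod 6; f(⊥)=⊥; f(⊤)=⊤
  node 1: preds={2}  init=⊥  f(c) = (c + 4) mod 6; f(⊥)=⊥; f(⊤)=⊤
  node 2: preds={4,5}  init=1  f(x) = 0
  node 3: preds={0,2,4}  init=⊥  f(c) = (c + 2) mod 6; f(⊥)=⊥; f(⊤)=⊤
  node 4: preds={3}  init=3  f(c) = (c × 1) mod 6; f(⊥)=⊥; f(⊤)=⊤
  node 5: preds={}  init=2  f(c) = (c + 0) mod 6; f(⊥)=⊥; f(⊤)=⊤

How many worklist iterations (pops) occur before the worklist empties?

9

Iteration log — 9 steps:
  step 1. node 0  ⊔preds=2  new=⊤  old=0  +wl: 
  step 2. node 1  ⊔preds=1  new=5  old=⊥  +wl: 
  step 3. node 2  ⊔preds=⊤  new=⊤  old=1  +wl: 1
  step 4. node 3  ⊔preds=⊤  new=⊤  old=⊥  +wl: 
  step 5. node 4  ⊔preds=⊤  new=⊤  old=3  +wl: 2,3
  step 6. node 5  ⊔preds=⊥  new=2  stable
  step 7. node 1  ⊔preds=⊤  new=⊤  old=5  +wl: 
  step 8. node 2  ⊔preds=⊤  new=⊤  stable
  step 9. node 3  ⊔preds=⊤  new=⊤  stable

Least fixpoint reached:
  node 0: ⊤
  node 1: ⊤
  node 2: ⊤
  node 3: ⊤
  node 4: ⊤
  node 5: 2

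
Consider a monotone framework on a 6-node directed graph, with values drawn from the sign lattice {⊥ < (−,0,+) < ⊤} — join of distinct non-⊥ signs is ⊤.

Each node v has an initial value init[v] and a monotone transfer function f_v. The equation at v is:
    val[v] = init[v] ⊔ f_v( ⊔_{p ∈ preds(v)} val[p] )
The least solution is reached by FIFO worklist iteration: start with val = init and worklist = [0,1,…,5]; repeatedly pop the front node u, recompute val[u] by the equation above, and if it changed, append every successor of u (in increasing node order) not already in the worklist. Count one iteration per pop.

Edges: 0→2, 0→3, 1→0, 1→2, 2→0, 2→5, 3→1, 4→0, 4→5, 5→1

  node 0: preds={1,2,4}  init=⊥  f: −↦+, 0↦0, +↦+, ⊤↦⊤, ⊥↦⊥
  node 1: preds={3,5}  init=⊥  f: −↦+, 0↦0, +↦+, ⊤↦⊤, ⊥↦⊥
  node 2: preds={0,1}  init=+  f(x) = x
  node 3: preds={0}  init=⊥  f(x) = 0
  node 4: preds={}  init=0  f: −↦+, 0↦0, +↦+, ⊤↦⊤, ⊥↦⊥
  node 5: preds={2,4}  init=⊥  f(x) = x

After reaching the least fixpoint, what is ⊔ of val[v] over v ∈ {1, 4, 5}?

Iteration log — 10 steps:
  step 1. node 0  ⊔preds=⊤  new=⊤  old=⊥  +wl: 
  step 2. node 1  ⊔preds=⊥  new=⊥  stable
  step 3. node 2  ⊔preds=⊤  new=⊤  old=+  +wl: 0
  step 4. node 3  ⊔preds=⊤  new=0  old=⊥  +wl: 1
  step 5. node 4  ⊔preds=⊥  new=0  stable
  step 6. node 5  ⊔preds=⊤  new=⊤  old=⊥  +wl: 
  step 7. node 0  ⊔preds=⊤  new=⊤  stable
  step 8. node 1  ⊔preds=⊤  new=⊤  old=⊥  +wl: 0,2
  step 9. node 0  ⊔preds=⊤  new=⊤  stable
  step 10. node 2  ⊔preds=⊤  new=⊤  stable

Least fixpoint reached:
  node 0: ⊤
  node 1: ⊤
  node 2: ⊤
  node 3: 0
  node 4: 0
  node 5: ⊤

⊤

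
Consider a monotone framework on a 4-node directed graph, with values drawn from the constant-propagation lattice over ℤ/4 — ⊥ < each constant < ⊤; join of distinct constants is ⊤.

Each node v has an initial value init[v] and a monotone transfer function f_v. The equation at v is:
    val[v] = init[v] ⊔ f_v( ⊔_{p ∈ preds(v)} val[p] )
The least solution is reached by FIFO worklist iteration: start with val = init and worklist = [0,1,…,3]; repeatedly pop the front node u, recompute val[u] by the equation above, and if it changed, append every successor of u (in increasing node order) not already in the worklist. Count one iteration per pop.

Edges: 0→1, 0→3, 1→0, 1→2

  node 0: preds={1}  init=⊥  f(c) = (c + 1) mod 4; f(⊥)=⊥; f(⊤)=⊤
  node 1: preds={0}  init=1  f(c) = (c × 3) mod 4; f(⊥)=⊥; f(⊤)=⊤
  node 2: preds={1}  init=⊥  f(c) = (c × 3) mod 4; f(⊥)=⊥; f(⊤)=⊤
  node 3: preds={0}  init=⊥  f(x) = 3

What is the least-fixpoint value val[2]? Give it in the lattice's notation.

Iteration log — 7 steps:
  step 1. node 0  ⊔preds=1  new=2  old=⊥  +wl: 
  step 2. node 1  ⊔preds=2  new=⊤  old=1  +wl: 0
  step 3. node 2  ⊔preds=⊤  new=⊤  old=⊥  +wl: 
  step 4. node 3  ⊔preds=2  new=3  old=⊥  +wl: 
  step 5. node 0  ⊔preds=⊤  new=⊤  old=2  +wl: 1,3
  step 6. node 1  ⊔preds=⊤  new=⊤  stable
  step 7. node 3  ⊔preds=⊤  new=3  stable

Least fixpoint reached:
  node 0: ⊤
  node 1: ⊤
  node 2: ⊤
  node 3: 3

⊤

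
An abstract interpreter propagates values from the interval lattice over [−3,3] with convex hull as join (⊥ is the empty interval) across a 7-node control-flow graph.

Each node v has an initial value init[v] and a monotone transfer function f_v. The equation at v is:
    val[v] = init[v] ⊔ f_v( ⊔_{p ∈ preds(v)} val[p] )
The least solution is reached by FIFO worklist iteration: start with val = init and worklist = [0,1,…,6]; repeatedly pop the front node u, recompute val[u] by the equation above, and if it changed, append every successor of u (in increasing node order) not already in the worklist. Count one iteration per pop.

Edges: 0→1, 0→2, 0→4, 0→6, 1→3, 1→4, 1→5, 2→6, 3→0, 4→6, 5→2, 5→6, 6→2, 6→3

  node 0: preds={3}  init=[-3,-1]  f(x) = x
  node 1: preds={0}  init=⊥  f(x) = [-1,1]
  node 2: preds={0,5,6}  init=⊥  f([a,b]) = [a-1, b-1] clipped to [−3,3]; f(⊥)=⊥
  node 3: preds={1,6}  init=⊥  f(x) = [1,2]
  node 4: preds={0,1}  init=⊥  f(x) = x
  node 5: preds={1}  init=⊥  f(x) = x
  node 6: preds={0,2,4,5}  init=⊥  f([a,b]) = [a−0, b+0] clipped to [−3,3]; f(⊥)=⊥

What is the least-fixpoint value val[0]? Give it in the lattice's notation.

Iteration log — 15 steps:
  step 1. node 0  ⊔preds=⊥  new=[-3,-1]  stable
  step 2. node 1  ⊔preds=[-3,-1]  new=[-1,1]  old=⊥  +wl: 
  step 3. node 2  ⊔preds=[-3,-1]  new=[-3,-2]  old=⊥  +wl: 
  step 4. node 3  ⊔preds=[-1,1]  new=[1,2]  old=⊥  +wl: 0
  step 5. node 4  ⊔preds=[-3,1]  new=[-3,1]  old=⊥  +wl: 
  step 6. node 5  ⊔preds=[-1,1]  new=[-1,1]  old=⊥  +wl: 2
  step 7. node 6  ⊔preds=[-3,1]  new=[-3,1]  old=⊥  +wl: 3
  step 8. node 0  ⊔preds=[1,2]  new=[-3,2]  old=[-3,-1]  +wl: 1,4,6
  step 9. node 2  ⊔preds=[-3,2]  new=[-3,1]  old=[-3,-2]  +wl: 
  step 10. node 3  ⊔preds=[-3,1]  new=[1,2]  stable
  step 11. node 1  ⊔preds=[-3,2]  new=[-1,1]  stable
  step 12. node 4  ⊔preds=[-3,2]  new=[-3,2]  old=[-3,1]  +wl: 
  step 13. node 6  ⊔preds=[-3,2]  new=[-3,2]  old=[-3,1]  +wl: 2,3
  step 14. node 2  ⊔preds=[-3,2]  new=[-3,1]  stable
  step 15. node 3  ⊔preds=[-3,2]  new=[1,2]  stable

Least fixpoint reached:
  node 0: [-3,2]
  node 1: [-1,1]
  node 2: [-3,1]
  node 3: [1,2]
  node 4: [-3,2]
  node 5: [-1,1]
  node 6: [-3,2]

[-3,2]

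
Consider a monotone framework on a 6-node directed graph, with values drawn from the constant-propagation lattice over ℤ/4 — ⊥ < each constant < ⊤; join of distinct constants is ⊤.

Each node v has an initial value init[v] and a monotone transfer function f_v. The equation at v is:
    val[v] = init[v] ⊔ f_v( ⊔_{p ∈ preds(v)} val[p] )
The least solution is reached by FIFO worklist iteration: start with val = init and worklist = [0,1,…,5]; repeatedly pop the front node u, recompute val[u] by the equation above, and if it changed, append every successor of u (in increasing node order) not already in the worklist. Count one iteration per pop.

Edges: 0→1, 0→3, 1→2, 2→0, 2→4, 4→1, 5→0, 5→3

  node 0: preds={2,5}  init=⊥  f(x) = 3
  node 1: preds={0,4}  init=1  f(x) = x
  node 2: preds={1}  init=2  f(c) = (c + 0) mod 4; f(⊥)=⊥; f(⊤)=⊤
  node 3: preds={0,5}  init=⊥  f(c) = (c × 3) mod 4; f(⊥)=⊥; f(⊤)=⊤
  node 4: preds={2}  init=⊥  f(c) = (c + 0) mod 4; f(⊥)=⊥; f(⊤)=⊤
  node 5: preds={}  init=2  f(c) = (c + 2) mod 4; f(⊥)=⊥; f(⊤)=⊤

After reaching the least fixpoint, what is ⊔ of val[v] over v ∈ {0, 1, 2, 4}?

⊤

Trace (8 dequeues):
  [1] u=0 | in 2 | out 3 | prev ⊥ | push {}
  [2] u=1 | in 3 | out ⊤ | prev 1 | push {}
  [3] u=2 | in ⊤ | out ⊤ | prev 2 | push {0}
  [4] u=3 | in ⊤ | out ⊤ | prev ⊥ | push {}
  [5] u=4 | in ⊤ | out ⊤ | prev ⊥ | push {1}
  [6] u=5 | in ⊥ | out 2 | ==
  [7] u=0 | in ⊤ | out 3 | ==
  [8] u=1 | in ⊤ | out ⊤ | ==

Converged values:
  [0] 3
  [1] ⊤
  [2] ⊤
  [3] ⊤
  [4] ⊤
  [5] 2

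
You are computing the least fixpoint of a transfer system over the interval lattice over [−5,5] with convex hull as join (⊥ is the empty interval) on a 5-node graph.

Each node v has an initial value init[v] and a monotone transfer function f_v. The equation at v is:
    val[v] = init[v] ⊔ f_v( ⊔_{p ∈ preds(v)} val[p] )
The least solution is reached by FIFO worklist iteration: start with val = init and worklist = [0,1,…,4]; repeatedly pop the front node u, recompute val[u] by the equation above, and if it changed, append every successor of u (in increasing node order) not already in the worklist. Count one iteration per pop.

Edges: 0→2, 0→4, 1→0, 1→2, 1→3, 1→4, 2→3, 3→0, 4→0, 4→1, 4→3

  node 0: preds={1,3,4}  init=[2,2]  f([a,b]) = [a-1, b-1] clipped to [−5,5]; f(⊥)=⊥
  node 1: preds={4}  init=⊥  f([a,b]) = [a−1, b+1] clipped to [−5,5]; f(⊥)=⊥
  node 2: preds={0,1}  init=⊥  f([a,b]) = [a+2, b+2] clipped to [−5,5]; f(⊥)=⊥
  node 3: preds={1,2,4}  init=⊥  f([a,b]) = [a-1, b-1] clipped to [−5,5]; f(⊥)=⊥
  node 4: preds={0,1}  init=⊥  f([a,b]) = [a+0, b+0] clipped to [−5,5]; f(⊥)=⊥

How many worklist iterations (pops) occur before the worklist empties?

Trace (38 dequeues):
  [1] u=0 | in ⊥ | out [2,2] | ==
  [2] u=1 | in ⊥ | out ⊥ | ==
  [3] u=2 | in [2,2] | out [4,4] | prev ⊥ | push {}
  [4] u=3 | in [4,4] | out [3,3] | prev ⊥ | push {0}
  [5] u=4 | in [2,2] | out [2,2] | prev ⊥ | push {1,3}
  [6] u=0 | in [2,3] | out [1,2] | prev [2,2] | push {2,4}
  [7] u=1 | in [2,2] | out [1,3] | prev ⊥ | push {0}
  [8] u=3 | in [1,4] | out [0,3] | prev [3,3] | push {}
  [9] u=2 | in [1,3] | out [3,5] | prev [4,4] | push {3}
  [10] u=4 | in [1,3] | out [1,3] | prev [2,2] | push {1}
  [11] u=0 | in [0,3] | out [-1,2] | prev [1,2] | push {2,4}
  [12] u=3 | in [1,5] | out [0,4] | prev [0,3] | push {0}
  [13] u=1 | in [1,3] | out [0,4] | prev [1,3] | push {3}
  [14] u=2 | in [-1,4] | out [1,5] | prev [3,5] | push {}
  [15] u=4 | in [-1,4] | out [-1,4] | prev [1,3] | push {1}
  [16] u=0 | in [-1,4] | out [-2,3] | prev [-1,2] | push {2,4}
  [17] u=3 | in [-1,5] | out [-2,4] | prev [0,4] | push {0}
  [18] u=1 | in [-1,4] | out [-2,5] | prev [0,4] | push {3}
  [19] u=2 | in [-2,5] | out [0,5] | prev [1,5] | push {}
  [20] u=4 | in [-2,5] | out [-2,5] | prev [-1,4] | push {1}
  [21] u=0 | in [-2,5] | out [-3,4] | prev [-2,3] | push {2,4}
  [22] u=3 | in [-2,5] | out [-3,4] | prev [-2,4] | push {0}
  [23] u=1 | in [-2,5] | out [-3,5] | prev [-2,5] | push {3}
  [24] u=2 | in [-3,5] | out [-1,5] | prev [0,5] | push {}
  [25] u=4 | in [-3,5] | out [-3,5] | prev [-2,5] | push {1}
  [26] u=0 | in [-3,5] | out [-4,4] | prev [-3,4] | push {2,4}
  [27] u=3 | in [-3,5] | out [-4,4] | prev [-3,4] | push {0}
  [28] u=1 | in [-3,5] | out [-4,5] | prev [-3,5] | push {3}
  [29] u=2 | in [-4,5] | out [-2,5] | prev [-1,5] | push {}
  [30] u=4 | in [-4,5] | out [-4,5] | prev [-3,5] | push {1}
  [31] u=0 | in [-4,5] | out [-5,4] | prev [-4,4] | push {2,4}
  [32] u=3 | in [-4,5] | out [-5,4] | prev [-4,4] | push {0}
  [33] u=1 | in [-4,5] | out [-5,5] | prev [-4,5] | push {3}
  [34] u=2 | in [-5,5] | out [-3,5] | prev [-2,5] | push {}
  [35] u=4 | in [-5,5] | out [-5,5] | prev [-4,5] | push {1}
  [36] u=0 | in [-5,5] | out [-5,4] | ==
  [37] u=3 | in [-5,5] | out [-5,4] | ==
  [38] u=1 | in [-5,5] | out [-5,5] | ==

Converged values:
  [0] [-5,4]
  [1] [-5,5]
  [2] [-3,5]
  [3] [-5,4]
  [4] [-5,5]

38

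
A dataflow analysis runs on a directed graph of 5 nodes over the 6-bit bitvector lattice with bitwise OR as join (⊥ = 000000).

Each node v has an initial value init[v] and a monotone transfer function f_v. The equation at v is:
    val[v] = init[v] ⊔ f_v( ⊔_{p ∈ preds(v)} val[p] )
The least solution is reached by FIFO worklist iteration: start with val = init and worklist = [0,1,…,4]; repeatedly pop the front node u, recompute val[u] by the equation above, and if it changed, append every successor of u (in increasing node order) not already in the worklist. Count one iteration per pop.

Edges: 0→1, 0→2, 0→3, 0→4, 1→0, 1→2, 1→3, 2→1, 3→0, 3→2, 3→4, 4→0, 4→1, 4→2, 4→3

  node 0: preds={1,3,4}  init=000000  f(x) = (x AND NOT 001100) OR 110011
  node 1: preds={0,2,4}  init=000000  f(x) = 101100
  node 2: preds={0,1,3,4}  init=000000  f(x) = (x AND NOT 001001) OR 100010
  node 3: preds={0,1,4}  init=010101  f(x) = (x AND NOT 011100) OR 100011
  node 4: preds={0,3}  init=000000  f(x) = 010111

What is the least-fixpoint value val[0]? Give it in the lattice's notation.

110011

Trace (9 dequeues):
  [1] u=0 | in 010101 | out 110011 | prev 000000 | push {}
  [2] u=1 | in 110011 | out 101100 | prev 000000 | push {0}
  [3] u=2 | in 111111 | out 110110 | prev 000000 | push {1}
  [4] u=3 | in 111111 | out 110111 | prev 010101 | push {2}
  [5] u=4 | in 110111 | out 010111 | prev 000000 | push {3}
  [6] u=0 | in 111111 | out 110011 | ==
  [7] u=1 | in 110111 | out 101100 | ==
  [8] u=2 | in 111111 | out 110110 | ==
  [9] u=3 | in 111111 | out 110111 | ==

Converged values:
  [0] 110011
  [1] 101100
  [2] 110110
  [3] 110111
  [4] 010111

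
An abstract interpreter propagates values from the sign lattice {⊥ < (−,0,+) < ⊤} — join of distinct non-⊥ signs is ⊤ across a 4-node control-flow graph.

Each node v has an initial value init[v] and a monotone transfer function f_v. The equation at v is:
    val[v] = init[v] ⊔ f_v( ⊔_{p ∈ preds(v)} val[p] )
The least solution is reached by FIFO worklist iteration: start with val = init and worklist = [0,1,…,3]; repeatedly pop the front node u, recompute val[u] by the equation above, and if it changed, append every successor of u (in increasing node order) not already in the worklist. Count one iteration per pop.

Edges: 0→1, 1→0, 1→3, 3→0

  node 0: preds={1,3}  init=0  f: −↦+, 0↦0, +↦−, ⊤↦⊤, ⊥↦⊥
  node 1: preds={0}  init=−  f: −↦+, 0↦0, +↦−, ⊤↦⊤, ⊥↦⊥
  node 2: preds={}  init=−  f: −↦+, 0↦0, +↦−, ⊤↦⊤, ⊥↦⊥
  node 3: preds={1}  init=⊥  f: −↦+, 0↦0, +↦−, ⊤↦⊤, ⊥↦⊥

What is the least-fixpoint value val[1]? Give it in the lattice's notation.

⊤

Worklist (5 pops):
  #1 pop 0: in=− → ⊤ (was 0); enqueue []
  #2 pop 1: in=⊤ → ⊤ (was −); enqueue [0]
  #3 pop 2: in=⊥ → − (no change)
  #4 pop 3: in=⊤ → ⊤ (was ⊥); enqueue []
  #5 pop 0: in=⊤ → ⊤ (no change)

Fixpoint:
  val[0] = ⊤
  val[1] = ⊤
  val[2] = −
  val[3] = ⊤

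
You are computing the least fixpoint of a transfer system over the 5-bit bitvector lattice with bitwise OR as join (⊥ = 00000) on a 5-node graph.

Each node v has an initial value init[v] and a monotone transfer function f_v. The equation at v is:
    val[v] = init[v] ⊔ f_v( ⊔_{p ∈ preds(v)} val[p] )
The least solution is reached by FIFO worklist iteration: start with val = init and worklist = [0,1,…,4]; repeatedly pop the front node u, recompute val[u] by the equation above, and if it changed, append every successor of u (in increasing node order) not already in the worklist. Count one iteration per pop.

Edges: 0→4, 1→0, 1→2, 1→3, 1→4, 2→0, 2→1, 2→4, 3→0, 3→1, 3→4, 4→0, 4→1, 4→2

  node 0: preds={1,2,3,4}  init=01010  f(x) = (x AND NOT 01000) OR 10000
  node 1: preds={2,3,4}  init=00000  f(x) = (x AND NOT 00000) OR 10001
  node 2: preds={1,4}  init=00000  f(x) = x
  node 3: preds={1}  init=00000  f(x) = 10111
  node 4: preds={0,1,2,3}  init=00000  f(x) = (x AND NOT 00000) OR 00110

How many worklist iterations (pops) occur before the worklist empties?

12

Trace (12 dequeues):
  [1] u=0 | in 00000 | out 11010 | prev 01010 | push {}
  [2] u=1 | in 00000 | out 10001 | prev 00000 | push {0}
  [3] u=2 | in 10001 | out 10001 | prev 00000 | push {1}
  [4] u=3 | in 10001 | out 10111 | prev 00000 | push {}
  [5] u=4 | in 11111 | out 11111 | prev 00000 | push {2}
  [6] u=0 | in 11111 | out 11111 | prev 11010 | push {4}
  [7] u=1 | in 11111 | out 11111 | prev 10001 | push {0,3}
  [8] u=2 | in 11111 | out 11111 | prev 10001 | push {1}
  [9] u=4 | in 11111 | out 11111 | ==
  [10] u=0 | in 11111 | out 11111 | ==
  [11] u=3 | in 11111 | out 10111 | ==
  [12] u=1 | in 11111 | out 11111 | ==

Converged values:
  [0] 11111
  [1] 11111
  [2] 11111
  [3] 10111
  [4] 11111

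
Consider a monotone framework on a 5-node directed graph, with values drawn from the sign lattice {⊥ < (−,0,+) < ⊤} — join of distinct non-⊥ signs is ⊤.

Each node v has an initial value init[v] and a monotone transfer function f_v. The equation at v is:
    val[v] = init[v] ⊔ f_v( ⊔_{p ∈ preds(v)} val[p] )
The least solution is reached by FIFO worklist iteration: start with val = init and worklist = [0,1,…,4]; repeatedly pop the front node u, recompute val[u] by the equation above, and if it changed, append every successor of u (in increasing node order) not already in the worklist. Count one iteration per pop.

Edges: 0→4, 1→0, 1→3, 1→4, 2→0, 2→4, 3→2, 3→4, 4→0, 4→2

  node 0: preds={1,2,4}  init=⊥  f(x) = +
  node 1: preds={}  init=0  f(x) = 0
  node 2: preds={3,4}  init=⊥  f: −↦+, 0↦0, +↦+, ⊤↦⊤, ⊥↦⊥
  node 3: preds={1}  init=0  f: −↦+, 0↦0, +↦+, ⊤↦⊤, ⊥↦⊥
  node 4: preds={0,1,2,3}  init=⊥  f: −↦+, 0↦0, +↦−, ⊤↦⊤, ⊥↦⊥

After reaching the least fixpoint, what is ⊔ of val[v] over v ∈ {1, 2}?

Iteration log — 9 steps:
  step 1. node 0  ⊔preds=0  new=+  old=⊥  +wl: 
  step 2. node 1  ⊔preds=⊥  new=0  stable
  step 3. node 2  ⊔preds=0  new=0  old=⊥  +wl: 0
  step 4. node 3  ⊔preds=0  new=0  stable
  step 5. node 4  ⊔preds=⊤  new=⊤  old=⊥  +wl: 2
  step 6. node 0  ⊔preds=⊤  new=+  stable
  step 7. node 2  ⊔preds=⊤  new=⊤  old=0  +wl: 0,4
  step 8. node 0  ⊔preds=⊤  new=+  stable
  step 9. node 4  ⊔preds=⊤  new=⊤  stable

Least fixpoint reached:
  node 0: +
  node 1: 0
  node 2: ⊤
  node 3: 0
  node 4: ⊤

⊤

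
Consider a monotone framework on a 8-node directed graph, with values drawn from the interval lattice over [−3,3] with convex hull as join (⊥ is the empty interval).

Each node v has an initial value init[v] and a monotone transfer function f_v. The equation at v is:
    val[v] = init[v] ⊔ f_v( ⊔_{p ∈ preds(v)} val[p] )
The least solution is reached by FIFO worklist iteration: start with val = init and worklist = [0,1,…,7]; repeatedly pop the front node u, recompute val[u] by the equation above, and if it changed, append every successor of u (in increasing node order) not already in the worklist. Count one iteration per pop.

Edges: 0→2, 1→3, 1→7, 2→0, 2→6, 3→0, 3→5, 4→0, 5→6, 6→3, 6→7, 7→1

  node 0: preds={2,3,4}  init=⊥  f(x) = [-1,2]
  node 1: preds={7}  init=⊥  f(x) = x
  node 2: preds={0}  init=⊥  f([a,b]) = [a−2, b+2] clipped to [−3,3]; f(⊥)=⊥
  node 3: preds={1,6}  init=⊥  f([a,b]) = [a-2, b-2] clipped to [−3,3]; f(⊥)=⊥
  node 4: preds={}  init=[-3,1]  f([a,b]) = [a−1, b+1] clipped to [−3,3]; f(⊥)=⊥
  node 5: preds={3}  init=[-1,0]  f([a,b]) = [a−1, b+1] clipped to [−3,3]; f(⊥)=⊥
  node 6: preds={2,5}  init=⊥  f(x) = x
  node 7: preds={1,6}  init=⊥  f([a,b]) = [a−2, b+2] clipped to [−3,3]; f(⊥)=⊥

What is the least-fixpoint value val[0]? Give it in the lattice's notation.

[-1,2]

Trace (16 dequeues):
  [1] u=0 | in [-3,1] | out [-1,2] | prev ⊥ | push {}
  [2] u=1 | in ⊥ | out ⊥ | ==
  [3] u=2 | in [-1,2] | out [-3,3] | prev ⊥ | push {0}
  [4] u=3 | in ⊥ | out ⊥ | ==
  [5] u=4 | in ⊥ | out [-3,1] | ==
  [6] u=5 | in ⊥ | out [-1,0] | ==
  [7] u=6 | in [-3,3] | out [-3,3] | prev ⊥ | push {3}
  [8] u=7 | in [-3,3] | out [-3,3] | prev ⊥ | push {1}
  [9] u=0 | in [-3,3] | out [-1,2] | ==
  [10] u=3 | in [-3,3] | out [-3,1] | prev ⊥ | push {0,5}
  [11] u=1 | in [-3,3] | out [-3,3] | prev ⊥ | push {3,7}
  [12] u=0 | in [-3,3] | out [-1,2] | ==
  [13] u=5 | in [-3,1] | out [-3,2] | prev [-1,0] | push {6}
  [14] u=3 | in [-3,3] | out [-3,1] | ==
  [15] u=7 | in [-3,3] | out [-3,3] | ==
  [16] u=6 | in [-3,3] | out [-3,3] | ==

Converged values:
  [0] [-1,2]
  [1] [-3,3]
  [2] [-3,3]
  [3] [-3,1]
  [4] [-3,1]
  [5] [-3,2]
  [6] [-3,3]
  [7] [-3,3]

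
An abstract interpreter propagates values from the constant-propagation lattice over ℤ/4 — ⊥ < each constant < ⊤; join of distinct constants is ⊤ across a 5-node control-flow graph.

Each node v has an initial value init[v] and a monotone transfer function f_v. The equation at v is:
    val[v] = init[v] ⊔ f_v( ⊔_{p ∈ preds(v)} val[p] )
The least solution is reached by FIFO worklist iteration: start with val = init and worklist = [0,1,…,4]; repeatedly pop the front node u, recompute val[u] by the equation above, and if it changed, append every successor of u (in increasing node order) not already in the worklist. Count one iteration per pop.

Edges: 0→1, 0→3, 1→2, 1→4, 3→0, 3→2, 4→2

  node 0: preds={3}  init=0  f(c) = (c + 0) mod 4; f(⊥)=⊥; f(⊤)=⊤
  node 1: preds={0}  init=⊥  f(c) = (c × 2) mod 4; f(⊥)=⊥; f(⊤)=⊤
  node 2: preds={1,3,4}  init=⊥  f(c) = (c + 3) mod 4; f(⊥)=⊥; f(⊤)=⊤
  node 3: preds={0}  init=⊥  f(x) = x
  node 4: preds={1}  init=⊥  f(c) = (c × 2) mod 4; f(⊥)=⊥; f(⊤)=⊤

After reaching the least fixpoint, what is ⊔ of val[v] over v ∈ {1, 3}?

Iteration log — 7 steps:
  step 1. node 0  ⊔preds=⊥  new=0  stable
  step 2. node 1  ⊔preds=0  new=0  old=⊥  +wl: 
  step 3. node 2  ⊔preds=0  new=3  old=⊥  +wl: 
  step 4. node 3  ⊔preds=0  new=0  old=⊥  +wl: 0,2
  step 5. node 4  ⊔preds=0  new=0  old=⊥  +wl: 
  step 6. node 0  ⊔preds=0  new=0  stable
  step 7. node 2  ⊔preds=0  new=3  stable

Least fixpoint reached:
  node 0: 0
  node 1: 0
  node 2: 3
  node 3: 0
  node 4: 0

0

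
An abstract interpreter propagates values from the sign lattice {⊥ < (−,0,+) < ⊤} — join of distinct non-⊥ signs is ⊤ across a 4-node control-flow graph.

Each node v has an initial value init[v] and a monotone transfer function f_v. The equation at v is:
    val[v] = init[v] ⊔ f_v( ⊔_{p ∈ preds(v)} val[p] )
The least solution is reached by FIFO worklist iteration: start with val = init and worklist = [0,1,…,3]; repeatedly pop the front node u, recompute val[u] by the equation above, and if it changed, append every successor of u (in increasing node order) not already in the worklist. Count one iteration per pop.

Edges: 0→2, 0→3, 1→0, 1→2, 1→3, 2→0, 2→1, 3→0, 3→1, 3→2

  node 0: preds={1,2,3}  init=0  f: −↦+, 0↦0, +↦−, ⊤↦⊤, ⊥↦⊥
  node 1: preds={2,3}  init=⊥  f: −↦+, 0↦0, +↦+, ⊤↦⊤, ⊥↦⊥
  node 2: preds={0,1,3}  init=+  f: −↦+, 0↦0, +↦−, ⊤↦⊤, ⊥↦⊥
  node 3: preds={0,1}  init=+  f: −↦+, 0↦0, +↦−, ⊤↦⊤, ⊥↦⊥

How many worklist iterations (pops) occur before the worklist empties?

9

Worklist (9 pops):
  #1 pop 0: in=+ → ⊤ (was 0); enqueue []
  #2 pop 1: in=+ → + (was ⊥); enqueue [0]
  #3 pop 2: in=⊤ → ⊤ (was +); enqueue [1]
  #4 pop 3: in=⊤ → ⊤ (was +); enqueue [2]
  #5 pop 0: in=⊤ → ⊤ (no change)
  #6 pop 1: in=⊤ → ⊤ (was +); enqueue [0,3]
  #7 pop 2: in=⊤ → ⊤ (no change)
  #8 pop 0: in=⊤ → ⊤ (no change)
  #9 pop 3: in=⊤ → ⊤ (no change)

Fixpoint:
  val[0] = ⊤
  val[1] = ⊤
  val[2] = ⊤
  val[3] = ⊤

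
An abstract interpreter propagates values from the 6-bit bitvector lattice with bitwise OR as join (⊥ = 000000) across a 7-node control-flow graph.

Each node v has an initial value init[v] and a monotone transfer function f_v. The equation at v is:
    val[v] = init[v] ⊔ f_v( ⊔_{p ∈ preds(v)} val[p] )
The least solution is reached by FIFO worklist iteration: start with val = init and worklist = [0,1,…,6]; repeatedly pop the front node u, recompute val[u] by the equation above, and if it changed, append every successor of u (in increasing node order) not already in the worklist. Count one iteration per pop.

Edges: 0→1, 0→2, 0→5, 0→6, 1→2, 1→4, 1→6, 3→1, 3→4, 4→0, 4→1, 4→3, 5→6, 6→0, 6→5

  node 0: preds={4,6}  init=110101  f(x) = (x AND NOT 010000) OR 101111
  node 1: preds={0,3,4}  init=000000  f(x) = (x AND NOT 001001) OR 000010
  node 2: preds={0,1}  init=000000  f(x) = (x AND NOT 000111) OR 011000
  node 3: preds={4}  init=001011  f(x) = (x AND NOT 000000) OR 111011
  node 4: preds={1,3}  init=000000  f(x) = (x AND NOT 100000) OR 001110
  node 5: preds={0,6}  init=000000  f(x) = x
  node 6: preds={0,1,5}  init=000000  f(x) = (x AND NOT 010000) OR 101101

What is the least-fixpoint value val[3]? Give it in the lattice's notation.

Iteration log — 13 steps:
  step 1. node 0  ⊔preds=000000  new=111111  old=110101  +wl: 
  step 2. node 1  ⊔preds=111111  new=110110  old=000000  +wl: 
  step 3. node 2  ⊔preds=111111  new=111000  old=000000  +wl: 
  step 4. node 3  ⊔preds=000000  new=111011  old=001011  +wl: 1
  step 5. node 4  ⊔preds=111111  new=011111  old=000000  +wl: 0,3
  step 6. node 5  ⊔preds=111111  new=111111  old=000000  +wl: 
  step 7. node 6  ⊔preds=111111  new=101111  old=000000  +wl: 5
  step 8. node 1  ⊔preds=111111  new=110110  stable
  step 9. node 0  ⊔preds=111111  new=111111  stable
  step 10. node 3  ⊔preds=011111  new=111111  old=111011  +wl: 1,4
  step 11. node 5  ⊔preds=111111  new=111111  stable
  step 12. node 1  ⊔preds=111111  new=110110  stable
  step 13. node 4  ⊔preds=111111  new=011111  stable

Least fixpoint reached:
  node 0: 111111
  node 1: 110110
  node 2: 111000
  node 3: 111111
  node 4: 011111
  node 5: 111111
  node 6: 101111

111111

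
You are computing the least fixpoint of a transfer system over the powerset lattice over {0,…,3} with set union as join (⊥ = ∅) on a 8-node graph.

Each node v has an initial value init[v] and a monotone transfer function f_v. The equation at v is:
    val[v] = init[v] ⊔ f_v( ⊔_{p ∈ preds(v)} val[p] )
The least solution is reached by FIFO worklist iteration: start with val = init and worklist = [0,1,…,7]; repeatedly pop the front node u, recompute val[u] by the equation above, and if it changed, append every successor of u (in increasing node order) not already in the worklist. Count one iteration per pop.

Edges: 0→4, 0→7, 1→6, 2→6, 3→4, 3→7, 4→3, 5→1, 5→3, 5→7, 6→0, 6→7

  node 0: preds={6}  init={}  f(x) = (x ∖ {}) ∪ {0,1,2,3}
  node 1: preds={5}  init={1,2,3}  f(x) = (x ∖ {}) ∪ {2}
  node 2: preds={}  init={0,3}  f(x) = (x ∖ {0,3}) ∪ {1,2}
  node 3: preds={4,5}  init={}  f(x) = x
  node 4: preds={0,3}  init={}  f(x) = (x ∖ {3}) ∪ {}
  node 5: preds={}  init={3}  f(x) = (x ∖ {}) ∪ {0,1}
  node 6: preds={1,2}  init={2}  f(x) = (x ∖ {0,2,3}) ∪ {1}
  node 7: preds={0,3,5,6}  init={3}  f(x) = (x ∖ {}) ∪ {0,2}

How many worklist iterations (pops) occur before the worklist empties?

Iteration log — 14 steps:
  step 1. node 0  ⊔preds={2}  new={0,1,2,3}  old={}  +wl: 
  step 2. node 1  ⊔preds={3}  new={1,2,3}  stable
  step 3. node 2  ⊔preds={}  new={0,1,2,3}  old={0,3}  +wl: 
  step 4. node 3  ⊔preds={3}  new={3}  old={}  +wl: 
  step 5. node 4  ⊔preds={0,1,2,3}  new={0,1,2}  old={}  +wl: 3
  step 6. node 5  ⊔preds={}  new={0,1,3}  old={3}  +wl: 1
  step 7. node 6  ⊔preds={0,1,2,3}  new={1,2}  old={2}  +wl: 0
  step 8. node 7  ⊔preds={0,1,2,3}  new={0,1,2,3}  old={3}  +wl: 
  step 9. node 3  ⊔preds={0,1,2,3}  new={0,1,2,3}  old={3}  +wl: 4,7
  step 10. node 1  ⊔preds={0,1,3}  new={0,1,2,3}  old={1,2,3}  +wl: 6
  step 11. node 0  ⊔preds={1,2}  new={0,1,2,3}  stable
  step 12. node 4  ⊔preds={0,1,2,3}  new={0,1,2}  stable
  step 13. node 7  ⊔preds={0,1,2,3}  new={0,1,2,3}  stable
  step 14. node 6  ⊔preds={0,1,2,3}  new={1,2}  stable

Least fixpoint reached:
  node 0: {0,1,2,3}
  node 1: {0,1,2,3}
  node 2: {0,1,2,3}
  node 3: {0,1,2,3}
  node 4: {0,1,2}
  node 5: {0,1,3}
  node 6: {1,2}
  node 7: {0,1,2,3}

14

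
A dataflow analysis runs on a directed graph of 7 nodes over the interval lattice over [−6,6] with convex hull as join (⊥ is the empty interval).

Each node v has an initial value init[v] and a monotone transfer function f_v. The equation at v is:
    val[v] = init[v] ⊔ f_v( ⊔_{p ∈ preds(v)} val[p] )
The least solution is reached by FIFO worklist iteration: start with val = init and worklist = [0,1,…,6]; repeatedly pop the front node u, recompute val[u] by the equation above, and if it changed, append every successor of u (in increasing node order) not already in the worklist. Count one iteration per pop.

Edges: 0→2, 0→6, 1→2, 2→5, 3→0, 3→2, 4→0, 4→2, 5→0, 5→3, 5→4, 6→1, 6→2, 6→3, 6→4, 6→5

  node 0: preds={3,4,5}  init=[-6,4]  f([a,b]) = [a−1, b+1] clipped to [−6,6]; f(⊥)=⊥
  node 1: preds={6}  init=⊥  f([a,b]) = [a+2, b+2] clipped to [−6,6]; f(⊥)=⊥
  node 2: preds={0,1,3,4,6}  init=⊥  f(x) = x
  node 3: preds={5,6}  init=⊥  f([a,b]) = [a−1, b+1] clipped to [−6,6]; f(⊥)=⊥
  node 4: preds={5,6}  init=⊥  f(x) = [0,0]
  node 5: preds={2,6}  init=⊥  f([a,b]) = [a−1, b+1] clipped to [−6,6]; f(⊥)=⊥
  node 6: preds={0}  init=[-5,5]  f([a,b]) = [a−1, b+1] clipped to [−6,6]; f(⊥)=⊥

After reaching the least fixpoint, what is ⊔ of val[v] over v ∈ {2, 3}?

Worklist (19 pops):
  #1 pop 0: in=⊥ → [-6,4] (no change)
  #2 pop 1: in=[-5,5] → [-3,6] (was ⊥); enqueue []
  #3 pop 2: in=[-6,6] → [-6,6] (was ⊥); enqueue []
  #4 pop 3: in=[-5,5] → [-6,6] (was ⊥); enqueue [0,2]
  #5 pop 4: in=[-5,5] → [0,0] (was ⊥); enqueue []
  #6 pop 5: in=[-6,6] → [-6,6] (was ⊥); enqueue [3,4]
  #7 pop 6: in=[-6,4] → [-6,5] (was [-5,5]); enqueue [1,5]
  #8 pop 0: in=[-6,6] → [-6,6] (was [-6,4]); enqueue [6]
  #9 pop 2: in=[-6,6] → [-6,6] (no change)
  #10 pop 3: in=[-6,6] → [-6,6] (no change)
  #11 pop 4: in=[-6,6] → [0,0] (no change)
  #12 pop 1: in=[-6,5] → [-4,6] (was [-3,6]); enqueue [2]
  #13 pop 5: in=[-6,6] → [-6,6] (no change)
  #14 pop 6: in=[-6,6] → [-6,6] (was [-6,5]); enqueue [1,3,4,5]
  #15 pop 2: in=[-6,6] → [-6,6] (no change)
  #16 pop 1: in=[-6,6] → [-4,6] (no change)
  #17 pop 3: in=[-6,6] → [-6,6] (no change)
  #18 pop 4: in=[-6,6] → [0,0] (no change)
  #19 pop 5: in=[-6,6] → [-6,6] (no change)

Fixpoint:
  val[0] = [-6,6]
  val[1] = [-4,6]
  val[2] = [-6,6]
  val[3] = [-6,6]
  val[4] = [0,0]
  val[5] = [-6,6]
  val[6] = [-6,6]

[-6,6]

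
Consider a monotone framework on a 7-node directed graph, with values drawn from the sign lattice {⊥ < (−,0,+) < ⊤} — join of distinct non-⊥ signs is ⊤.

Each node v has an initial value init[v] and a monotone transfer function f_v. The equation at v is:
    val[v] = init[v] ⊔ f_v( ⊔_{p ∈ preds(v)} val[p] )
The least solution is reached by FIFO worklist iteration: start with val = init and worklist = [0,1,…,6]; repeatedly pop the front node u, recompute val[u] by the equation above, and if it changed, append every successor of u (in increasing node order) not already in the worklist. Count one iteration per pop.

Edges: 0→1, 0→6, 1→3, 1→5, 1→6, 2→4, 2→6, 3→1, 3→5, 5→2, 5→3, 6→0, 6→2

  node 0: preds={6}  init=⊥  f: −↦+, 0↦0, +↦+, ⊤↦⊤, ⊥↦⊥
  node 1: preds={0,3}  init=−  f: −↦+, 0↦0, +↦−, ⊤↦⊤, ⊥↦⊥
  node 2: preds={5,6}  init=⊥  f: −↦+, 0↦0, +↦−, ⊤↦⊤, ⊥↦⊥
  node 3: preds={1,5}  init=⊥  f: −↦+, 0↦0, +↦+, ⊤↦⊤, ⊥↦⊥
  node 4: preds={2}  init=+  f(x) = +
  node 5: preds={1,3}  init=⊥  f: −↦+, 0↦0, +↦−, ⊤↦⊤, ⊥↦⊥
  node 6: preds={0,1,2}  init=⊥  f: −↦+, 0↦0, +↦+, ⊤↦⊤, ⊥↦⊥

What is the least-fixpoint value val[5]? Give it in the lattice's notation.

⊤

Worklist (20 pops):
  #1 pop 0: in=⊥ → ⊥ (no change)
  #2 pop 1: in=⊥ → − (no change)
  #3 pop 2: in=⊥ → ⊥ (no change)
  #4 pop 3: in=− → + (was ⊥); enqueue [1]
  #5 pop 4: in=⊥ → + (no change)
  #6 pop 5: in=⊤ → ⊤ (was ⊥); enqueue [2,3]
  #7 pop 6: in=− → + (was ⊥); enqueue [0]
  #8 pop 1: in=+ → − (no change)
  #9 pop 2: in=⊤ → ⊤ (was ⊥); enqueue [4,6]
  #10 pop 3: in=⊤ → ⊤ (was +); enqueue [1,5]
  #11 pop 0: in=+ → + (was ⊥); enqueue []
  #12 pop 4: in=⊤ → + (no change)
  #13 pop 6: in=⊤ → ⊤ (was +); enqueue [0,2]
  #14 pop 1: in=⊤ → ⊤ (was −); enqueue [3,6]
  #15 pop 5: in=⊤ → ⊤ (no change)
  #16 pop 0: in=⊤ → ⊤ (was +); enqueue [1]
  #17 pop 2: in=⊤ → ⊤ (no change)
  #18 pop 3: in=⊤ → ⊤ (no change)
  #19 pop 6: in=⊤ → ⊤ (no change)
  #20 pop 1: in=⊤ → ⊤ (no change)

Fixpoint:
  val[0] = ⊤
  val[1] = ⊤
  val[2] = ⊤
  val[3] = ⊤
  val[4] = +
  val[5] = ⊤
  val[6] = ⊤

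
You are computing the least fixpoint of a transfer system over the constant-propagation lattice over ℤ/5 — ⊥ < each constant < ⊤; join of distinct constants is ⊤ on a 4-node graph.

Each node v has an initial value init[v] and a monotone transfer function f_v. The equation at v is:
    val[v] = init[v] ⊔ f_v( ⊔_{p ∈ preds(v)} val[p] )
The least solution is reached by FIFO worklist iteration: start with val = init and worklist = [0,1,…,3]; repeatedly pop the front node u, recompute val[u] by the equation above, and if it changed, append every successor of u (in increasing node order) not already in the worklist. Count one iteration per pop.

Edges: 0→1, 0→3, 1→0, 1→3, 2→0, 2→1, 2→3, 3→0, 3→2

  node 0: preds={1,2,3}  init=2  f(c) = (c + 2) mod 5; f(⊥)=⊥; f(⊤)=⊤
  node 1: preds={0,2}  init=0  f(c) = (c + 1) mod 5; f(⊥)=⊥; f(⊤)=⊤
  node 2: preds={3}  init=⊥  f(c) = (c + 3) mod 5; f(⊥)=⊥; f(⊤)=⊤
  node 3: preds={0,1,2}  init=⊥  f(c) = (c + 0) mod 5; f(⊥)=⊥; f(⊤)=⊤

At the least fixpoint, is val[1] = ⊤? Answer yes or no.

yes

Iteration log — 9 steps:
  step 1. node 0  ⊔preds=0  new=2  stable
  step 2. node 1  ⊔preds=2  new=⊤  old=0  +wl: 0
  step 3. node 2  ⊔preds=⊥  new=⊥  stable
  step 4. node 3  ⊔preds=⊤  new=⊤  old=⊥  +wl: 2
  step 5. node 0  ⊔preds=⊤  new=⊤  old=2  +wl: 1,3
  step 6. node 2  ⊔preds=⊤  new=⊤  old=⊥  +wl: 0
  step 7. node 1  ⊔preds=⊤  new=⊤  stable
  step 8. node 3  ⊔preds=⊤  new=⊤  stable
  step 9. node 0  ⊔preds=⊤  new=⊤  stable

Least fixpoint reached:
  node 0: ⊤
  node 1: ⊤
  node 2: ⊤
  node 3: ⊤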